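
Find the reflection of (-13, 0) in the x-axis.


Reflection rule for x-axis: (x, -y)
(-13, 0) -> (-13, 0)

(-13, 0)


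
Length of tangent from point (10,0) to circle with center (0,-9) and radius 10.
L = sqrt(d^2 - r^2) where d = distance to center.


d = sqrt((10-0)^2 + (0+ 9)^2) = sqrt(100+81) = 13.4536
L = sqrt(181.0000 - 100) = sqrt(81.0000) = 9.0000

9.0000


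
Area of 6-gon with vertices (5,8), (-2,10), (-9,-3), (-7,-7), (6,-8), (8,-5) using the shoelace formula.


sum(xi*y_{i+1}) = 5*10 - 2*(-3) - 9*(-7) - 7*(-8) + 6*(-5) + 8*8 = 209
sum(yi*x_{i+1}) = 8*(-2) + 10*(-9) - 3*(-7) - 7*6 - 8*8 - 5*5 = -216
Area = |209 + 216|/2 = 425/2 = 212.5000

212.5000 sq units


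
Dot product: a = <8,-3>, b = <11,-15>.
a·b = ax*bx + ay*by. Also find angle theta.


a·b = 8*11 - 3*(-15) = 88 + 45 = 133
|a| = sqrt(64+9) = 8.5440
|b| = sqrt(121+225) = 18.6011
cos(theta) = 133/(sqrt(73)*sqrt(346)) = 133/sqrt(25258) = 0.836859
theta = arccos(133/sqrt(25258)) = 33.1901 degrees

a·b = 133, theta = 33.1901 deg


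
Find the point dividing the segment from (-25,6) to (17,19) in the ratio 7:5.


Px = (7*17 + 5*(-25))/12 = -6/12 = -0.5000
Py = (7*19 + 5*6)/12 = 163/12 = 13.5833

P = (-0.5000, 13.5833)


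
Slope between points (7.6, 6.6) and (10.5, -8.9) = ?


dy = -8.9 - 6.6 = -15.5
dx = 10.5 - 7.6 = 2.9
m = -15.5/2.9 = -5.3448

m = -5.3448


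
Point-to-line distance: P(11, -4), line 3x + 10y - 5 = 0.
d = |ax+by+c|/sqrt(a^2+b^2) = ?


|3*11 + 10*(-4) - 5| = |-12| = 12
sqrt(9 + 100) = sqrt(109) = 10.4403
d = 12/sqrt(109) = 1.1494

1.1494


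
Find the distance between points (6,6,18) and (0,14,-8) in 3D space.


dx=-6, dy=8, dz=-26
d = sqrt(36+64+676) = sqrt(776) = 27.8568

27.8568


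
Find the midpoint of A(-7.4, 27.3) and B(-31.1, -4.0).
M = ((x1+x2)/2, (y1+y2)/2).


Mx = (-7.4 - 31.1)/2 = -38.5/2 = -19.2500
My = (27.3 - 4.0)/2 = 23.3/2 = 11.6500

(-19.2500, 11.6500)


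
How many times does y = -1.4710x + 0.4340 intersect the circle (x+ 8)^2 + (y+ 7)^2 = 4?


Substitute y = -1.4710x + 0.4340: (x+ 8)^2 + (-1.4710x+0.4340+ 7)^2 = 4
Expand to Ax^2 + Bx + C = 0, where b-k = 7.434
A = 1+m^2 = 3.163841
B = 2(m(b-k) - h) = 2(-1.4710*7.434 + 8) = -5.870828
C = h^2 + (b-k)^2 - r^2 = 64 + 55.264356 - 4 = 115.264356
disc = B^2-4AC = 34.4666 - 1458.7124 = -1424.2458
disc < 0

0 intersection points


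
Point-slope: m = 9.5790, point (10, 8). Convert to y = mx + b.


y - 8 = 9.5790(x - 10)
y = 9.5790x + 8 - 9.5790*10
y = 9.5790x - 87.7900

y = 9.5790x - 87.7900


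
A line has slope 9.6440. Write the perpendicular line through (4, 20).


Perpendicular slope = -1/m1 = -1/9.6440 = -0.1037
b2 = y0 - m2*x0 = 20 + 4/9.6440 = 20 + 0.4148 = 20.4148

y = -0.1037x + 20.4148


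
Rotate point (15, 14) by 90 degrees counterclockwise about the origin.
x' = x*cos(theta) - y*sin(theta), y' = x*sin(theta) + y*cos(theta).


cos(90) = 0, sin(90) = 1
x' = 15*0 - 14*1 = -14
y' = 15*1 + 14*0 = 15

(-14, 15)


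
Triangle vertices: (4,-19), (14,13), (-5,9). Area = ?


4*(13-9) = 16
14*(9+ 19) = 392
-5*(-19-13) = 160
sum = 568
Area = |568|/2 = 284.0000

284.0000 sq units


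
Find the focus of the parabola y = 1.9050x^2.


a = 1.9050
4a = 7.6200
focus = (0, 1/7.6200) = (0, 0.1312)

Focus = (0, 0.1312)


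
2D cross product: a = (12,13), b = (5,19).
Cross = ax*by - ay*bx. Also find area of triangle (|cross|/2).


cross = 12*19 - 13*5 = 228 - 65 = 163
Triangle area = |163|/2 = 163/2 = 81.5000

cross = 163, triangle area = 81.5000


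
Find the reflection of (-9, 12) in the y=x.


Reflection rule for y=x: (y, x)
(-9, 12) -> (12, -9)

(12, -9)


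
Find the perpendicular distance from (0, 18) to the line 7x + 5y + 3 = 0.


|7*0 + 5*18 + 3| = |93| = 93
sqrt(49 + 25) = sqrt(74) = 8.6023
d = 93/sqrt(74) = 10.8110

10.8110


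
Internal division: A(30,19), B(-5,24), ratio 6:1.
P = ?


Px = (6*(-5) + 1*30)/7 = 0/7 = 0
Py = (6*24 + 1*19)/7 = 163/7 = 23.2857

P = (0, 23.2857)


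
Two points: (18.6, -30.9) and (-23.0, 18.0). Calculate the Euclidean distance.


dx = -23.0 - 18.6 = -41.6
dy = 18.0 + 30.9 = 48.9
d = sqrt(1730.56 + 2391.21) = sqrt(4121.77) = 64.2010

64.2010


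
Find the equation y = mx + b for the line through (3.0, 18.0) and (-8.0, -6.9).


m = (-24.9)/(-11.0) = 2.2636
b = y1 - m*x1 = 18.0 - (-24.9*3.0)/(-11.0) = 18.0 - 6.7909 = 11.2091

y = 2.2636x + 11.2091


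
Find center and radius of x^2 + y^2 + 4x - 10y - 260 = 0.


h = -D/2 = -4/2 = -2
k = -E/2 = 10/2 = 5
r^2 = h^2 + k^2 - F = 4 + 25 + 260 = 289
r = 17

Center (-2, 5), radius = 17


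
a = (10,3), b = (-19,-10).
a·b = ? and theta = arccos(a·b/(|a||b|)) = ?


a·b = 10*(-19) + 3*(-10) = -190 - 30 = -220
|a| = sqrt(100+9) = 10.4403
|b| = sqrt(361+100) = 21.4709
cos(theta) = -220/(sqrt(109)*sqrt(461)) = -220/sqrt(50249) = -0.981429
theta = arccos(-220/sqrt(50249)) = 168.9407 degrees

a·b = -220, theta = 168.9407 deg


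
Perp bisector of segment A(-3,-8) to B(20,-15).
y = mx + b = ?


Midpoint = (8.5, -11.5)
Slope of AB = dy/dx = -7/23 = -0.3043
Perp slope = -dx/dy = 23/7 = 3.2857
b = My - (perp slope)*Mx = -11.5 + (23*8.5)/(-7) = -11.5 - 27.9286 = -39.4286

y = 3.2857x - 39.4286


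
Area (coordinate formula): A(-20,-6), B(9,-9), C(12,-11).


-20*(-9+ 11) = -40
9*(-11+ 6) = -45
12*(-6+ 9) = 36
sum = -49
Area = |-49|/2 = 24.5000

24.5000 sq units


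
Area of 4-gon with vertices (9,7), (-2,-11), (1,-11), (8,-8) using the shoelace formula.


sum(xi*y_{i+1}) = 9*(-11) - 2*(-11) + 1*(-8) + 8*7 = -29
sum(yi*x_{i+1}) = 7*(-2) - 11*1 - 11*8 - 8*9 = -185
Area = |-29 + 185|/2 = 156/2 = 78.0000

78.0000 sq units


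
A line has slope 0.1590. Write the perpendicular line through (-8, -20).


Perpendicular slope = -1/m1 = -1/0.1590 = -6.2893
b2 = y0 - m2*x0 = -20 - 8/0.1590 = -20 - 50.3145 = -70.3145

y = -6.2893x - 70.3145


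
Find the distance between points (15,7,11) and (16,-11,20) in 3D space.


dx=1, dy=-18, dz=9
d = sqrt(1+324+81) = sqrt(406) = 20.1494

20.1494


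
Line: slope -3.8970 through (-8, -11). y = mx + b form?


y + 11 = -3.8970(x + 8)
y = -3.8970x - 11 + 3.8970*(-8)
y = -3.8970x - 42.1760

y = -3.8970x - 42.1760


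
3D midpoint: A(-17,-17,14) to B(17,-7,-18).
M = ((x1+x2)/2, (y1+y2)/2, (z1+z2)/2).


Mx = (-17+17)/2 = 0
My = (-17- 7)/2 = -12.0000
Mz = (14- 18)/2 = -2.0000

M = (0, -12.0000, -2.0000)


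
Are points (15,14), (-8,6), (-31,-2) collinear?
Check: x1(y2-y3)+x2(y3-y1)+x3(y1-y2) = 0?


15*(6+ 2) - 8*(-2-14) - 31*(14-6)
= 120 + 128 - 248 = 0

Yes, collinear (determinant = 0)


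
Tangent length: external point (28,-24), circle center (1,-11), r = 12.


d = sqrt((28-1)^2 + (-24+ 11)^2) = sqrt(729+169) = 29.9666
L = sqrt(898.0000 - 144) = sqrt(754.0000) = 27.4591

27.4591


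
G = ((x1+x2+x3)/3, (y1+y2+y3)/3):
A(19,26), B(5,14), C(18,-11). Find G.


Gx = (19+5+18)/3 = 42/3 = 14.0000
Gy = (26+14- 11)/3 = 29/3 = 9.6667

G = (14.0000, 9.6667)


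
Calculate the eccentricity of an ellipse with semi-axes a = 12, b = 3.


c = sqrt(144-9) = sqrt(135) = 11.6190
e = c/a = sqrt(135)/12 = 0.9682

e = 0.9682


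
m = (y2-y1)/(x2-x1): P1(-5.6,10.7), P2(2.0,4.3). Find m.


dy = 4.3 - 10.7 = -6.4
dx = 2.0 + 5.6 = 7.6
m = -6.4/7.6 = -0.8421

m = -0.8421


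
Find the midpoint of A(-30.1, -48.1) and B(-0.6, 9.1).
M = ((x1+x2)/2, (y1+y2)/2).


Mx = (-30.1 - 0.6)/2 = -30.7/2 = -15.3500
My = (-48.1 + 9.1)/2 = -39.0/2 = -19.5000

(-15.3500, -19.5000)


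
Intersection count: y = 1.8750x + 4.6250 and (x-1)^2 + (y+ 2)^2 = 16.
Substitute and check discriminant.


Substitute y = 1.8750x + 4.6250: (x-1)^2 + (1.8750x+4.6250+ 2)^2 = 16
Expand to Ax^2 + Bx + C = 0, where b-k = 6.625
A = 1+m^2 = 4.515625
B = 2(m(b-k) - h) = 2(1.8750*6.625 - 1) = 22.84375
C = h^2 + (b-k)^2 - r^2 = 1 + 43.890625 - 16 = 28.890625
disc = B^2-4AC = 521.8369 - 521.8369 = 0
disc = 0

1 intersection point (tangent)


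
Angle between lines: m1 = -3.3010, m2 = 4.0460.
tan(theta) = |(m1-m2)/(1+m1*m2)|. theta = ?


m1-m2 = -7.347
1+m1*m2 = -12.355846
tan(theta) = |-7.347/(-12.355846)| = 0.594617
theta = arctan(|-7.347/(-12.355846)|) = 30.7364 degrees (acute angle)

30.7364 degrees


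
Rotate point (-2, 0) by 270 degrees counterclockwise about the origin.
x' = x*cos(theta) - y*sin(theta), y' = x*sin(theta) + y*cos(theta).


cos(270) = 0, sin(270) = -1
x' = -2*0 - 0*(-1) = 0
y' = -2*(-1) + 0*0 = 2

(0, 2)


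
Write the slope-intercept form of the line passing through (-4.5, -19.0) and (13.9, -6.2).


m = (12.8)/(18.4) = 0.6957
b = y1 - m*x1 = -19.0 - (12.8*(-4.5))/(18.4) = -19.0 + 3.1304 = -15.8696

y = 0.6957x - 15.8696


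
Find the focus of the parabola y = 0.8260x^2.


a = 0.8260
4a = 3.3040
focus = (0, 1/3.3040) = (0, 0.3027)

Focus = (0, 0.3027)


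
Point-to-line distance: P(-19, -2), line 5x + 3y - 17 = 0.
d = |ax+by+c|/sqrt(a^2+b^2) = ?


|5*(-19) + 3*(-2) - 17| = |-118| = 118
sqrt(25 + 9) = sqrt(34) = 5.8310
d = 118/sqrt(34) = 20.2368

20.2368


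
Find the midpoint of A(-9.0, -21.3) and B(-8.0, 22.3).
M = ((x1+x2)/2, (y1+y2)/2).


Mx = (-9.0 - 8.0)/2 = -17.0/2 = -8.5000
My = (-21.3 + 22.3)/2 = 1.0/2 = 0.5000

(-8.5000, 0.5000)


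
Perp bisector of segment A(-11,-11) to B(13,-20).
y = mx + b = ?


Midpoint = (1, -15.5)
Slope of AB = dy/dx = -9/24 = -0.3750
Perp slope = -dx/dy = 24/9 = 2.6667
b = My - (perp slope)*Mx = -15.5 + (24*1)/(-9) = -15.5 - 2.6667 = -18.1667

y = 2.6667x - 18.1667


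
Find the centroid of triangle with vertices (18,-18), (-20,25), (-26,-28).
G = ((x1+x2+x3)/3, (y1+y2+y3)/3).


Gx = (18- 20- 26)/3 = -28/3 = -9.3333
Gy = (-18+25- 28)/3 = -21/3 = -7.0000

G = (-9.3333, -7.0000)


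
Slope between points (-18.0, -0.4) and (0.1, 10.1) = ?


dy = 10.1 + 0.4 = 10.5
dx = 0.1 + 18.0 = 18.1
m = 10.5/18.1 = 0.5801

m = 0.5801


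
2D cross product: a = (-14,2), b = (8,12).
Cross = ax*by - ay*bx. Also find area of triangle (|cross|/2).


cross = -14*12 - 2*8 = -168 - 16 = -184
Triangle area = |-184|/2 = 184/2 = 92.0000

cross = -184, triangle area = 92.0000


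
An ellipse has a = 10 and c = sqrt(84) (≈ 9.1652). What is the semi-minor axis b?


b^2 = 10^2 - (sqrt(84))^2 = 100 - 84 = 16
b = sqrt(16) = 4

b = 4


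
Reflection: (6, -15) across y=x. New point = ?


Reflection rule for y=x: (y, x)
(6, -15) -> (-15, 6)

(-15, 6)


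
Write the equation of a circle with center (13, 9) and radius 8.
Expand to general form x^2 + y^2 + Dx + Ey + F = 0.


(x-13)^2 + (y-9)^2 = 8^2
D = -2h = -26, E = -2k = -18
F = h^2+k^2-r^2 = 169+81-64 = 186

x^2 + y^2 - 26x - 18y + 186 = 0


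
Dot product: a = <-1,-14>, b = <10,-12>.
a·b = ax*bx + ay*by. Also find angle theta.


a·b = -1*10 - 14*(-12) = -10 + 168 = 158
|a| = sqrt(1+196) = 14.0357
|b| = sqrt(100+144) = 15.6205
cos(theta) = 158/(sqrt(197)*sqrt(244)) = 158/sqrt(48068) = 0.720658
theta = arccos(158/sqrt(48068)) = 43.8912 degrees

a·b = 158, theta = 43.8912 deg


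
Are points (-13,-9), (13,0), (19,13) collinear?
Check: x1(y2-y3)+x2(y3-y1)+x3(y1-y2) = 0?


-13*(0-13) + 13*(13+ 9) + 19*(-9-0)
= 169 + 286 - 171 = 284

No, not collinear (determinant = 284)


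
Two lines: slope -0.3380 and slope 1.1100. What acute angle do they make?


m1-m2 = -1.448
1+m1*m2 = 0.62482
tan(theta) = |-1.448/0.62482| = 2.317467
theta = arctan(|-1.448/0.62482|) = 66.6595 degrees (acute angle)

66.6595 degrees


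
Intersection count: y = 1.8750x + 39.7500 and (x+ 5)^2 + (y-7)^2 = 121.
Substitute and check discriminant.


Substitute y = 1.8750x + 39.7500: (x+ 5)^2 + (1.8750x+39.7500-7)^2 = 121
Expand to Ax^2 + Bx + C = 0, where b-k = 32.75
A = 1+m^2 = 4.515625
B = 2(m(b-k) - h) = 2(1.8750*32.75 + 5) = 132.8125
C = h^2 + (b-k)^2 - r^2 = 25 + 1072.5625 - 121 = 976.5625
disc = B^2-4AC = 17639.1602 - 17639.1602 = 0
disc = 0

1 intersection point (tangent)


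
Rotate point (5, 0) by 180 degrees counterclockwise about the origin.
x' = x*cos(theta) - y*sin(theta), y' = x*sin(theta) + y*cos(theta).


cos(180) = -1, sin(180) = 0
x' = 5*(-1) - 0*0 = -5
y' = 5*0 + 0*(-1) = 0

(-5, 0)


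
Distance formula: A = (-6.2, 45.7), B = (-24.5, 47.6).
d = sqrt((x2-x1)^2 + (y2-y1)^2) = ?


dx = -24.5 + 6.2 = -18.3
dy = 47.6 - 45.7 = 1.9
d = sqrt(334.89 + 3.61) = sqrt(338.5) = 18.3984

18.3984


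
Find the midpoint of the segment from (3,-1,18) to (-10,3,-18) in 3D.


Mx = (3- 10)/2 = -3.5000
My = (-1+3)/2 = 1.0000
Mz = (18- 18)/2 = 0

M = (-3.5000, 1.0000, 0)


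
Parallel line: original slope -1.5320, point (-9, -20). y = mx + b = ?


Parallel lines have equal slopes.
m2 = -1.5320
b2 = -20 + 1.5320*(-9) = -33.7880

y = -1.5320x - 33.7880


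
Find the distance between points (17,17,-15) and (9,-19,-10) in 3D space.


dx=-8, dy=-36, dz=5
d = sqrt(64+1296+25) = sqrt(1385) = 37.2156

37.2156


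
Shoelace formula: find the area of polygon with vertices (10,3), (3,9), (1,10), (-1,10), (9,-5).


sum(xi*y_{i+1}) = 10*9 + 3*10 + 1*10 - 1*(-5) + 9*3 = 162
sum(yi*x_{i+1}) = 3*3 + 9*1 + 10*(-1) + 10*9 - 5*10 = 48
Area = |162 - 48|/2 = 114/2 = 57.0000

57.0000 sq units


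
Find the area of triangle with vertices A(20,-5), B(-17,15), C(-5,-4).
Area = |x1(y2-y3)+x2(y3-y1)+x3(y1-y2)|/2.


20*(15+ 4) = 380
-17*(-4+ 5) = -17
-5*(-5-15) = 100
sum = 463
Area = |463|/2 = 231.5000

231.5000 sq units


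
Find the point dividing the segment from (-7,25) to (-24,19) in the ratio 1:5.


Px = (1*(-24) + 5*(-7))/6 = -59/6 = -9.8333
Py = (1*19 + 5*25)/6 = 144/6 = 24.0000

P = (-9.8333, 24.0000)


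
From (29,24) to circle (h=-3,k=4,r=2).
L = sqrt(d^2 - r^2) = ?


d = sqrt((29+ 3)^2 + (24-4)^2) = sqrt(1024+400) = 37.7359
L = sqrt(1424.0000 - 4) = sqrt(1420.0000) = 37.6829

37.6829


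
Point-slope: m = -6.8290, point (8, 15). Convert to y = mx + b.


y - 15 = -6.8290(x - 8)
y = -6.8290x + 15 + 6.8290*8
y = -6.8290x + 69.6320

y = -6.8290x + 69.6320


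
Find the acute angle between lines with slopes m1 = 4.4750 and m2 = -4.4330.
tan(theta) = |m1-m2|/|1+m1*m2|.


m1-m2 = 8.908
1+m1*m2 = -18.837675
tan(theta) = |8.908/(-18.837675)| = 0.472882
theta = arctan(|8.908/(-18.837675)|) = 25.3086 degrees (acute angle)

25.3086 degrees


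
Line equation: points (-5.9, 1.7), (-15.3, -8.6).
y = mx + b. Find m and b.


m = (-10.3)/(-9.4) = 1.0957
b = y1 - m*x1 = 1.7 - (-10.3*(-5.9))/(-9.4) = 1.7 + 6.4649 = 8.1649

y = 1.0957x + 8.1649


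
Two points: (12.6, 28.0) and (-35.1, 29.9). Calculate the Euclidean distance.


dx = -35.1 - 12.6 = -47.7
dy = 29.9 - 28.0 = 1.9
d = sqrt(2275.29 + 3.61) = sqrt(2278.9) = 47.7378

47.7378


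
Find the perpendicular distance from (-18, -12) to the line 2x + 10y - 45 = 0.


|2*(-18) + 10*(-12) - 45| = |-201| = 201
sqrt(4 + 100) = sqrt(104) = 10.1980
d = 201/sqrt(104) = 19.7097

19.7097


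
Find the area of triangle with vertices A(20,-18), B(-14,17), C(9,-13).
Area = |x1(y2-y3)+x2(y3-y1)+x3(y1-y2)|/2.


20*(17+ 13) = 600
-14*(-13+ 18) = -70
9*(-18-17) = -315
sum = 215
Area = |215|/2 = 107.5000

107.5000 sq units


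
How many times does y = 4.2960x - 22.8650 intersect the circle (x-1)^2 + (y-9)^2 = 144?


Substitute y = 4.2960x - 22.8650: (x-1)^2 + (4.2960x- 22.8650-9)^2 = 144
Expand to Ax^2 + Bx + C = 0, where b-k = -31.865
A = 1+m^2 = 19.455616
B = 2(m(b-k) - h) = 2(4.2960*(-31.865) - 1) = -275.78408
C = h^2 + (b-k)^2 - r^2 = 1 + 1015.378225 - 144 = 872.378225
disc = B^2-4AC = 76056.8588 - 67890.6230 = 8166.2358
disc > 0

2 intersection points


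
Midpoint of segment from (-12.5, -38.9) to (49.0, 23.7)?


Mx = (-12.5 + 49.0)/2 = 36.5/2 = 18.2500
My = (-38.9 + 23.7)/2 = -15.2/2 = -7.6000

(18.2500, -7.6000)


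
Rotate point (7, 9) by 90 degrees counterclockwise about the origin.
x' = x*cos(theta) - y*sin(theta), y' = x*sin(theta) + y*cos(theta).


cos(90) = 0, sin(90) = 1
x' = 7*0 - 9*1 = -9
y' = 7*1 + 9*0 = 7

(-9, 7)


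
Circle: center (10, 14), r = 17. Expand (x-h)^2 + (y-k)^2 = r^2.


(x-10)^2 + (y-14)^2 = 17^2
D = -2h = -20, E = -2k = -28
F = h^2+k^2-r^2 = 100+196-289 = 7

x^2 + y^2 - 20x - 28y + 7 = 0


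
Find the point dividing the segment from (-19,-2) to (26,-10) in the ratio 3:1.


Px = (3*26 + 1*(-19))/4 = 59/4 = 14.7500
Py = (3*(-10) + 1*(-2))/4 = -32/4 = -8.0000

P = (14.7500, -8.0000)


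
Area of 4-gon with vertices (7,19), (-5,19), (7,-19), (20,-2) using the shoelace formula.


sum(xi*y_{i+1}) = 7*19 - 5*(-19) + 7*(-2) + 20*19 = 594
sum(yi*x_{i+1}) = 19*(-5) + 19*7 - 19*20 - 2*7 = -356
Area = |594 + 356|/2 = 950/2 = 475.0000

475.0000 sq units


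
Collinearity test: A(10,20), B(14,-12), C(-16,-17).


10*(-12+ 17) + 14*(-17-20) - 16*(20+ 12)
= 50 - 518 - 512 = -980

No, not collinear (determinant = -980)


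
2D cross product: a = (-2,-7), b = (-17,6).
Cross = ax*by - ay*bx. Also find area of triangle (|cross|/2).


cross = -2*6 + 7*(-17) = -12 - 119 = -131
Triangle area = |-131|/2 = 131/2 = 65.5000

cross = -131, triangle area = 65.5000


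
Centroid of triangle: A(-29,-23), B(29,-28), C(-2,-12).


Gx = (-29+29- 2)/3 = -2/3 = -0.6667
Gy = (-23- 28- 12)/3 = -63/3 = -21.0000

G = (-0.6667, -21.0000)


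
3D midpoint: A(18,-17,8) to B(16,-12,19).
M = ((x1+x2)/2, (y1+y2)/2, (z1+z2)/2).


Mx = (18+16)/2 = 17.0000
My = (-17- 12)/2 = -14.5000
Mz = (8+19)/2 = 13.5000

M = (17.0000, -14.5000, 13.5000)


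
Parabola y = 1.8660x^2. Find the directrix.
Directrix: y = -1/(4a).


a = 1.8660
1/(4a) = 0.1340
directrix: y = -0.1340 = -0.1340

y = -0.1340


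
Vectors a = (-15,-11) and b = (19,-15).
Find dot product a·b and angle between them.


a·b = -15*19 - 11*(-15) = -285 + 165 = -120
|a| = sqrt(225+121) = 18.6011
|b| = sqrt(361+225) = 24.2074
cos(theta) = -120/(sqrt(346)*sqrt(586)) = -120/sqrt(202756) = -0.266498
theta = arccos(-120/sqrt(202756)) = 105.4560 degrees

a·b = -120, theta = 105.4560 deg


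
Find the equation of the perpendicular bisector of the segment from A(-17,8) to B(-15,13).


Midpoint = (-16, 10.5)
Slope of AB = dy/dx = 5/2 = 2.5000
Perp slope = -dx/dy = -2/5 = -0.4000
b = My - (perp slope)*Mx = 10.5 + (2*(-16))/5 = 10.5 - 6.4000 = 4.1000

y = -0.4000x + 4.1000


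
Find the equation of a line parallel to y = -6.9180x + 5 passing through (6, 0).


Parallel lines have equal slopes.
m2 = -6.9180
b2 = 0 + 6.9180*6 = 41.5080

y = -6.9180x + 41.5080


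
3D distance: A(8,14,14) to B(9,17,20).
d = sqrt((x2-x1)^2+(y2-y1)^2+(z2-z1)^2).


dx=1, dy=3, dz=6
d = sqrt(1+9+36) = sqrt(46) = 6.7823

6.7823


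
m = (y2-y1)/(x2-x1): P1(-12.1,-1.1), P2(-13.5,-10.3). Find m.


dy = -10.3 + 1.1 = -9.2
dx = -13.5 + 12.1 = -1.4
m = -9.2/(-1.4) = 6.5714

m = 6.5714


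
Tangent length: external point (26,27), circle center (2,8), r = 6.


d = sqrt((26-2)^2 + (27-8)^2) = sqrt(576+361) = 30.6105
L = sqrt(937.0000 - 36) = sqrt(901.0000) = 30.0167

30.0167


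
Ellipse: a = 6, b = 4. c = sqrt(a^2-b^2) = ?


c^2 = 6^2 - 4^2 = 36 - 16 = 20
c = sqrt(20) = 4.4721

c = 4.4721


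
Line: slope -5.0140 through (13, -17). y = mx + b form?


y + 17 = -5.0140(x - 13)
y = -5.0140x - 17 + 5.0140*13
y = -5.0140x + 48.1820

y = -5.0140x + 48.1820


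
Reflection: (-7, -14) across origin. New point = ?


Reflection rule for origin: (-x, -y)
(-7, -14) -> (7, 14)

(7, 14)


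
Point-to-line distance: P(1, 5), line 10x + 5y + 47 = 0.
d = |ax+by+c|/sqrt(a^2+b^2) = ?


|10*1 + 5*5 + 47| = |82| = 82
sqrt(100 + 25) = sqrt(125) = 11.1803
d = 82/sqrt(125) = 7.3343

7.3343


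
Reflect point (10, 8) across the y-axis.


Reflection rule for y-axis: (-x, y)
(10, 8) -> (-10, 8)

(-10, 8)


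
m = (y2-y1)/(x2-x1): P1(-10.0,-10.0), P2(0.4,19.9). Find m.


dy = 19.9 + 10.0 = 29.9
dx = 0.4 + 10.0 = 10.4
m = 29.9/10.4 = 2.8750

m = 2.8750


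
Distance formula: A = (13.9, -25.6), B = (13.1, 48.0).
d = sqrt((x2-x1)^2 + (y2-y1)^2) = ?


dx = 13.1 - 13.9 = -0.8
dy = 48.0 + 25.6 = 73.6
d = sqrt(0.64 + 5416.96) = sqrt(5417.6) = 73.6043

73.6043


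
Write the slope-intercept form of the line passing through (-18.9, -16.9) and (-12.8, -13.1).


m = (3.8)/(6.1) = 0.6230
b = y1 - m*x1 = -16.9 - (3.8*(-18.9))/(6.1) = -16.9 + 11.7738 = -5.1262

y = 0.6230x - 5.1262


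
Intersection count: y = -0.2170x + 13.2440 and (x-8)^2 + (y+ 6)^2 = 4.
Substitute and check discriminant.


Substitute y = -0.2170x + 13.2440: (x-8)^2 + (-0.2170x+13.2440+ 6)^2 = 4
Expand to Ax^2 + Bx + C = 0, where b-k = 19.244
A = 1+m^2 = 1.047089
B = 2(m(b-k) - h) = 2(-0.2170*19.244 - 8) = -24.351896
C = h^2 + (b-k)^2 - r^2 = 64 + 370.331536 - 4 = 430.331536
disc = B^2-4AC = 593.0148 - 1802.3817 = -1209.3669
disc < 0

0 intersection points


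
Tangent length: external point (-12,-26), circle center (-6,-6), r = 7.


d = sqrt((-12+ 6)^2 + (-26+ 6)^2) = sqrt(36+400) = 20.8806
L = sqrt(436.0000 - 49) = sqrt(387.0000) = 19.6723

19.6723


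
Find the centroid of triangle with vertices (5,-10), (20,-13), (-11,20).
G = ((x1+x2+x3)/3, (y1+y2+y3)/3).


Gx = (5+20- 11)/3 = 14/3 = 4.6667
Gy = (-10- 13+20)/3 = -3/3 = -1.0000

G = (4.6667, -1.0000)


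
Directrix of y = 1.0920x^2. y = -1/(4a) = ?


a = 1.0920
1/(4a) = 0.2289
directrix: y = -0.2289 = -0.2289

y = -0.2289


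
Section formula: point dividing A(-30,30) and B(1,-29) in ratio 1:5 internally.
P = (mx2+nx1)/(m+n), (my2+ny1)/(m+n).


Px = (1*1 + 5*(-30))/6 = -149/6 = -24.8333
Py = (1*(-29) + 5*30)/6 = 121/6 = 20.1667

P = (-24.8333, 20.1667)


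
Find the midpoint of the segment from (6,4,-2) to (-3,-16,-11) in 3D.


Mx = (6- 3)/2 = 1.5000
My = (4- 16)/2 = -6.0000
Mz = (-2- 11)/2 = -6.5000

M = (1.5000, -6.0000, -6.5000)


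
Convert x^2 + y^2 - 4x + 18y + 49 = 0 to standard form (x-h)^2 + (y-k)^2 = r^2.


h = -D/2 = 4/2 = 2
k = -E/2 = -18/2 = -9
r^2 = h^2 + k^2 - F = 4 + 81 - 49 = 36
r = 6

Center (2, -9), radius = 6


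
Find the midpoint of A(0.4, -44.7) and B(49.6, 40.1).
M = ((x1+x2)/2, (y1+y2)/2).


Mx = (0.4 + 49.6)/2 = 50.0/2 = 25.0000
My = (-44.7 + 40.1)/2 = -4.6/2 = -2.3000

(25.0000, -2.3000)


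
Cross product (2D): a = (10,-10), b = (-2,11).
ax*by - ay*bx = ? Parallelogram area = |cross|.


cross = 10*11 + 10*(-2) = 110 - 20 = 90
Parallelogram area = |90| = 90

cross = 90, parallelogram area = 90


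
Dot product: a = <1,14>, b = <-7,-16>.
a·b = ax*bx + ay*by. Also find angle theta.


a·b = 1*(-7) + 14*(-16) = -7 - 224 = -231
|a| = sqrt(1+196) = 14.0357
|b| = sqrt(49+256) = 17.4642
cos(theta) = -231/(sqrt(197)*sqrt(305)) = -231/sqrt(60085) = -0.942386
theta = arccos(-231/sqrt(60085)) = 160.4562 degrees

a·b = -231, theta = 160.4562 deg


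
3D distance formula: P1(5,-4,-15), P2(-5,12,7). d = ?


dx=-10, dy=16, dz=22
d = sqrt(100+256+484) = sqrt(840) = 28.9828

28.9828


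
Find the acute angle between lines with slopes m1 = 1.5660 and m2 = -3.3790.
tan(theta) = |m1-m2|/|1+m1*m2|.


m1-m2 = 4.945
1+m1*m2 = -4.291514
tan(theta) = |4.945/(-4.291514)| = 1.152274
theta = arctan(|4.945/(-4.291514)|) = 49.0469 degrees (acute angle)

49.0469 degrees


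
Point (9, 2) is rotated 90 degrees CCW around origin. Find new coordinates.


cos(90) = 0, sin(90) = 1
x' = 9*0 - 2*1 = -2
y' = 9*1 + 2*0 = 9

(-2, 9)


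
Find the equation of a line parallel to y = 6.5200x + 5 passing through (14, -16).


Parallel lines have equal slopes.
m2 = 6.5200
b2 = -16 - 6.5200*14 = -107.2800

y = 6.5200x - 107.2800


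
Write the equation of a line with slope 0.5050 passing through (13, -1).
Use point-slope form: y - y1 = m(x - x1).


y + 1 = 0.5050(x - 13)
y = 0.5050x - 1 - 0.5050*13
y = 0.5050x - 7.5650

y = 0.5050x - 7.5650


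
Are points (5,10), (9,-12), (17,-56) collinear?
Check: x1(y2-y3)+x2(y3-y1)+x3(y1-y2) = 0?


5*(-12+ 56) + 9*(-56-10) + 17*(10+ 12)
= 220 - 594 + 374 = 0

Yes, collinear (determinant = 0)


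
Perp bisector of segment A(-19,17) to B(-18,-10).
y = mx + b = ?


Midpoint = (-18.5, 3.5)
Slope of AB = dy/dx = -27/1 = -27.0000
Perp slope = -dx/dy = 1/27 = 0.0370
b = My - (perp slope)*Mx = 3.5 + (1*(-18.5))/(-27) = 3.5 + 0.6852 = 4.1852

y = 0.0370x + 4.1852


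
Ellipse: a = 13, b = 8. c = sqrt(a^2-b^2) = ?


c^2 = 13^2 - 8^2 = 169 - 64 = 105
c = sqrt(105) = 10.2470

c = 10.2470


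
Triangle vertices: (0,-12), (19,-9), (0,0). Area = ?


0*(-9-0) = 0
19*(0+ 12) = 228
0*(-12+ 9) = 0
sum = 228
Area = |228|/2 = 114.0000

114.0000 sq units


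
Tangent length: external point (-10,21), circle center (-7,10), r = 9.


d = sqrt((-10+ 7)^2 + (21-10)^2) = sqrt(9+121) = 11.4018
L = sqrt(130.0000 - 81) = sqrt(49.0000) = 7.0000

7.0000


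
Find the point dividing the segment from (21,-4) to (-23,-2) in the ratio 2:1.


Px = (2*(-23) + 1*21)/3 = -25/3 = -8.3333
Py = (2*(-2) + 1*(-4))/3 = -8/3 = -2.6667

P = (-8.3333, -2.6667)


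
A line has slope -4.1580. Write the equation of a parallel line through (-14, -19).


Parallel lines have equal slopes.
m2 = -4.1580
b2 = -19 + 4.1580*(-14) = -77.2120

y = -4.1580x - 77.2120


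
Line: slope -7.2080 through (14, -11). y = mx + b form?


y + 11 = -7.2080(x - 14)
y = -7.2080x - 11 + 7.2080*14
y = -7.2080x + 89.9120

y = -7.2080x + 89.9120


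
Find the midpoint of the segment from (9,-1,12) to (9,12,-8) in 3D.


Mx = (9+9)/2 = 9.0000
My = (-1+12)/2 = 5.5000
Mz = (12- 8)/2 = 2.0000

M = (9.0000, 5.5000, 2.0000)


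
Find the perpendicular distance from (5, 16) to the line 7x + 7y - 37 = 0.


|7*5 + 7*16 - 37| = |110| = 110
sqrt(49 + 49) = sqrt(98) = 9.8995
d = 110/sqrt(98) = 11.1117

11.1117


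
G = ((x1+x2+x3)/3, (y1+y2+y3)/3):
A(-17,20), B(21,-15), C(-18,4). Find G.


Gx = (-17+21- 18)/3 = -14/3 = -4.6667
Gy = (20- 15+4)/3 = 9/3 = 3.0000

G = (-4.6667, 3.0000)


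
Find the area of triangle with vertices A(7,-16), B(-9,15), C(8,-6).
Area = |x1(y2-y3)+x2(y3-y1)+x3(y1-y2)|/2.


7*(15+ 6) = 147
-9*(-6+ 16) = -90
8*(-16-15) = -248
sum = -191
Area = |-191|/2 = 95.5000

95.5000 sq units


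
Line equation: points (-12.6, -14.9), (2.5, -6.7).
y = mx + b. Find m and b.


m = (8.2)/(15.1) = 0.5430
b = y1 - m*x1 = -14.9 - (8.2*(-12.6))/(15.1) = -14.9 + 6.8424 = -8.0576

y = 0.5430x - 8.0576


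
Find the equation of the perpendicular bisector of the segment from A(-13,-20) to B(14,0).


Midpoint = (0.5, -10)
Slope of AB = dy/dx = 20/27 = 0.7407
Perp slope = -dx/dy = -27/20 = -1.3500
b = My - (perp slope)*Mx = -10 + (27*0.5)/20 = -10 + 0.6750 = -9.3250

y = -1.3500x - 9.3250


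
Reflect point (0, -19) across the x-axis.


Reflection rule for x-axis: (x, -y)
(0, -19) -> (0, 19)

(0, 19)


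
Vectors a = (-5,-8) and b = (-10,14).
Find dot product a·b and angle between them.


a·b = -5*(-10) - 8*14 = 50 - 112 = -62
|a| = sqrt(25+64) = 9.4340
|b| = sqrt(100+196) = 17.2047
cos(theta) = -62/(sqrt(89)*sqrt(296)) = -62/sqrt(26344) = -0.381989
theta = arccos(-62/sqrt(26344)) = 112.4569 degrees

a·b = -62, theta = 112.4569 deg


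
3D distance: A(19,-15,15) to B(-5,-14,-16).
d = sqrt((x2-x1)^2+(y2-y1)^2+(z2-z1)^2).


dx=-24, dy=1, dz=-31
d = sqrt(576+1+961) = sqrt(1538) = 39.2173

39.2173


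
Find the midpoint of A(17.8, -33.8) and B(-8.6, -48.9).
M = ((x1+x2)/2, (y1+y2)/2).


Mx = (17.8 - 8.6)/2 = 9.2/2 = 4.6000
My = (-33.8 - 48.9)/2 = -82.7/2 = -41.3500

(4.6000, -41.3500)


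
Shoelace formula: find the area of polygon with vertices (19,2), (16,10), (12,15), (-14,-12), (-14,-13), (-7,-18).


sum(xi*y_{i+1}) = 19*10 + 16*15 + 12*(-12) - 14*(-13) - 14*(-18) - 7*2 = 706
sum(yi*x_{i+1}) = 2*16 + 10*12 + 15*(-14) - 12*(-14) - 13*(-7) - 18*19 = -141
Area = |706 + 141|/2 = 847/2 = 423.5000

423.5000 sq units


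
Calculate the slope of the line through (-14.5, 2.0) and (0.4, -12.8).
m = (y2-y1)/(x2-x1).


dy = -12.8 - 2.0 = -14.8
dx = 0.4 + 14.5 = 14.9
m = -14.8/14.9 = -0.9933

m = -0.9933


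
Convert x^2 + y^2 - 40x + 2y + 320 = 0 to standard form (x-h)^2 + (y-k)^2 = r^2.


h = -D/2 = 40/2 = 20
k = -E/2 = -2/2 = -1
r^2 = h^2 + k^2 - F = 400 + 1 - 320 = 81
r = 9

Center (20, -1), radius = 9


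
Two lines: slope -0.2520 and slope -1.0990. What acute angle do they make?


m1-m2 = 0.847
1+m1*m2 = 1.276948
tan(theta) = |0.847/1.276948| = 0.663300
theta = arctan(|0.847/1.276948|) = 33.5563 degrees (acute angle)

33.5563 degrees


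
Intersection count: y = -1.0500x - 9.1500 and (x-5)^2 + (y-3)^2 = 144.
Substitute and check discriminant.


Substitute y = -1.0500x - 9.1500: (x-5)^2 + (-1.0500x- 9.1500-3)^2 = 144
Expand to Ax^2 + Bx + C = 0, where b-k = -12.15
A = 1+m^2 = 2.1025
B = 2(m(b-k) - h) = 2(-1.0500*(-12.15) - 5) = 15.515
C = h^2 + (b-k)^2 - r^2 = 25 + 147.6225 - 144 = 28.6225
disc = B^2-4AC = 240.7152 - 240.7152 = 0
disc = 0

1 intersection point (tangent)


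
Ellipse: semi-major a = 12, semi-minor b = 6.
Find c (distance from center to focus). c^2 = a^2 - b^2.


c^2 = 12^2 - 6^2 = 144 - 36 = 108
c = sqrt(108) = 10.3923

c = 10.3923


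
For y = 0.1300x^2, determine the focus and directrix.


a = 0.1300
1/(4a) = 1.9231
Focus = (0, 1.9231)
Directrix: y = -1.9231

Focus = (0, 1.9231), Directrix: y = -1.9231


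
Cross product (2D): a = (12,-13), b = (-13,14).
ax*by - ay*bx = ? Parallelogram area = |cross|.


cross = 12*14 + 13*(-13) = 168 - 169 = -1
Parallelogram area = |-1| = 1

cross = -1, parallelogram area = 1


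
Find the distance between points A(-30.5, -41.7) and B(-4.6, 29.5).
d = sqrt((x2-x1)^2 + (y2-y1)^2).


dx = -4.6 + 30.5 = 25.9
dy = 29.5 + 41.7 = 71.2
d = sqrt(670.81 + 5069.44) = sqrt(5740.25) = 75.7644

75.7644


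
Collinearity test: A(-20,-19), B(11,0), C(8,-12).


-20*(0+ 12) + 11*(-12+ 19) + 8*(-19-0)
= -240 + 77 - 152 = -315

No, not collinear (determinant = -315)


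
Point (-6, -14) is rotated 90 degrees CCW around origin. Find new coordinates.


cos(90) = 0, sin(90) = 1
x' = -6*0 + 14*1 = 14
y' = -6*1 - 14*0 = -6

(14, -6)


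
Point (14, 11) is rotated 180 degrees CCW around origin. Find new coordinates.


cos(180) = -1, sin(180) = 0
x' = 14*(-1) - 11*0 = -14
y' = 14*0 + 11*(-1) = -11

(-14, -11)


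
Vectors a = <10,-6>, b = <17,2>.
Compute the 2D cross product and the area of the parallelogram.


cross = 10*2 + 6*17 = 20 + 102 = 122
Parallelogram area = |122| = 122

cross = 122, parallelogram area = 122


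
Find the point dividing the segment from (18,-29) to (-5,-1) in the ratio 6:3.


Px = (6*(-5) + 3*18)/9 = 24/9 = 2.6667
Py = (6*(-1) + 3*(-29))/9 = -93/9 = -10.3333

P = (2.6667, -10.3333)


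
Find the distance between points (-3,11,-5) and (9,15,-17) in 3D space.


dx=12, dy=4, dz=-12
d = sqrt(144+16+144) = sqrt(304) = 17.4356

17.4356


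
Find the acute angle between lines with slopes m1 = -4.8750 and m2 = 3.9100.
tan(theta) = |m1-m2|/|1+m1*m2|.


m1-m2 = -8.785
1+m1*m2 = -18.06125
tan(theta) = |-8.785/(-18.06125)| = 0.486400
theta = arctan(|-8.785/(-18.06125)|) = 25.9383 degrees (acute angle)

25.9383 degrees


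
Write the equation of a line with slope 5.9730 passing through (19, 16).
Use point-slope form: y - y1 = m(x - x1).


y - 16 = 5.9730(x - 19)
y = 5.9730x + 16 - 5.9730*19
y = 5.9730x - 97.4870

y = 5.9730x - 97.4870


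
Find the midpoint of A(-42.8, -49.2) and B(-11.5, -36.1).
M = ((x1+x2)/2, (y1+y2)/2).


Mx = (-42.8 - 11.5)/2 = -54.3/2 = -27.1500
My = (-49.2 - 36.1)/2 = -85.3/2 = -42.6500

(-27.1500, -42.6500)


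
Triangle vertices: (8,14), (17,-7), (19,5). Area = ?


8*(-7-5) = -96
17*(5-14) = -153
19*(14+ 7) = 399
sum = 150
Area = |150|/2 = 75.0000

75.0000 sq units


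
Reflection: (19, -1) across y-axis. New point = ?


Reflection rule for y-axis: (-x, y)
(19, -1) -> (-19, -1)

(-19, -1)


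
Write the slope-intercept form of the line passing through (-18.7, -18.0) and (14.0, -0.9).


m = (17.1)/(32.7) = 0.5229
b = y1 - m*x1 = -18.0 - (17.1*(-18.7))/(32.7) = -18.0 + 9.7789 = -8.2211

y = 0.5229x - 8.2211


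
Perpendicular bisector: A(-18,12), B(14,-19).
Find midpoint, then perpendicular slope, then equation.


Midpoint = (-2, -3.5)
Slope of AB = dy/dx = -31/32 = -0.9688
Perp slope = -dx/dy = 32/31 = 1.0323
b = My - (perp slope)*Mx = -3.5 + (32*(-2))/(-31) = -3.5 + 2.0645 = -1.4355

y = 1.0323x - 1.4355


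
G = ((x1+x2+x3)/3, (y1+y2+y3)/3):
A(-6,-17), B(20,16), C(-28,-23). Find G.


Gx = (-6+20- 28)/3 = -14/3 = -4.6667
Gy = (-17+16- 23)/3 = -24/3 = -8.0000

G = (-4.6667, -8.0000)


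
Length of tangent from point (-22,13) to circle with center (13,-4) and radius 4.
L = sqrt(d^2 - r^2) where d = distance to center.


d = sqrt((-22-13)^2 + (13+ 4)^2) = sqrt(1225+289) = 38.9102
L = sqrt(1514.0000 - 16) = sqrt(1498.0000) = 38.7040

38.7040


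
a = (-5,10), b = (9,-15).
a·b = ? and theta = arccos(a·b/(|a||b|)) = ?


a·b = -5*9 + 10*(-15) = -45 - 150 = -195
|a| = sqrt(25+100) = 11.1803
|b| = sqrt(81+225) = 17.4929
cos(theta) = -195/(sqrt(125)*sqrt(306)) = -195/sqrt(38250) = -0.997054
theta = arccos(-195/sqrt(38250)) = 175.6013 degrees

a·b = -195, theta = 175.6013 deg


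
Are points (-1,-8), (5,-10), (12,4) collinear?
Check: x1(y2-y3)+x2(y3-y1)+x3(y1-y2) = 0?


-1*(-10-4) + 5*(4+ 8) + 12*(-8+ 10)
= 14 + 60 + 24 = 98

No, not collinear (determinant = 98)


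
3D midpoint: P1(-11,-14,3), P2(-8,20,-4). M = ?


Mx = (-11- 8)/2 = -9.5000
My = (-14+20)/2 = 3.0000
Mz = (3- 4)/2 = -0.5000

M = (-9.5000, 3.0000, -0.5000)


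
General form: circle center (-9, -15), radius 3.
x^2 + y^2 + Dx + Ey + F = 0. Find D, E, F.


(x+ 9)^2 + (y+ 15)^2 = 3^2
D = -2h = 18, E = -2k = 30
F = h^2+k^2-r^2 = 81+225-9 = 297

D = 18, E = 30, F = 297


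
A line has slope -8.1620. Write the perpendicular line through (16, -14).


Perpendicular slope = -1/m1 = -1/(-8.1620) = 0.1225
b2 = y0 - m2*x0 = -14 + 16/(-8.1620) = -14 - 1.9603 = -15.9603

y = 0.1225x - 15.9603


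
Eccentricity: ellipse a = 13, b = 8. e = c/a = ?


c = sqrt(169-64) = sqrt(105) = 10.2470
e = c/a = sqrt(105)/13 = 0.7882

e = 0.7882


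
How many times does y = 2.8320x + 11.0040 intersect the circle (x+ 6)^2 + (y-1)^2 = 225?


Substitute y = 2.8320x + 11.0040: (x+ 6)^2 + (2.8320x+11.0040-1)^2 = 225
Expand to Ax^2 + Bx + C = 0, where b-k = 10.004
A = 1+m^2 = 9.020224
B = 2(m(b-k) - h) = 2(2.8320*10.004 + 6) = 68.662656
C = h^2 + (b-k)^2 - r^2 = 36 + 100.080016 - 225 = -88.919984
disc = B^2-4AC = 4714.5603 + 3208.3127 = 7922.8730
disc > 0

2 intersection points


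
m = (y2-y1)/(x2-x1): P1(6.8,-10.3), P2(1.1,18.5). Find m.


dy = 18.5 + 10.3 = 28.8
dx = 1.1 - 6.8 = -5.7
m = 28.8/(-5.7) = -5.0526

m = -5.0526


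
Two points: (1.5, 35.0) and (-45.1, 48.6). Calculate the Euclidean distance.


dx = -45.1 - 1.5 = -46.6
dy = 48.6 - 35.0 = 13.6
d = sqrt(2171.56 + 184.96) = sqrt(2356.52) = 48.5440

48.5440


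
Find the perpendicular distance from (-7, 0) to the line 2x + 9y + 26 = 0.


|2*(-7) + 9*0 + 26| = |12| = 12
sqrt(4 + 81) = sqrt(85) = 9.2195
d = 12/sqrt(85) = 1.3016

1.3016


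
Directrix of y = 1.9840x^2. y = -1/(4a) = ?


a = 1.9840
1/(4a) = 0.1260
directrix: y = -0.1260 = -0.1260

y = -0.1260


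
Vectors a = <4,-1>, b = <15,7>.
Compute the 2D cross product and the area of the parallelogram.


cross = 4*7 + 1*15 = 28 + 15 = 43
Parallelogram area = |43| = 43

cross = 43, parallelogram area = 43


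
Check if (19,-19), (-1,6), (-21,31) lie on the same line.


19*(6-31) - 1*(31+ 19) - 21*(-19-6)
= -475 - 50 + 525 = 0

Yes, collinear (determinant = 0)


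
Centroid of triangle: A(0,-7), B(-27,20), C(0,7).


Gx = (0- 27+0)/3 = -27/3 = -9.0000
Gy = (-7+20+7)/3 = 20/3 = 6.6667

G = (-9.0000, 6.6667)


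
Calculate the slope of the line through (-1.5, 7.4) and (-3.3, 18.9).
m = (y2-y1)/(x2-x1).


dy = 18.9 - 7.4 = 11.5
dx = -3.3 + 1.5 = -1.8
m = 11.5/(-1.8) = -6.3889

m = -6.3889


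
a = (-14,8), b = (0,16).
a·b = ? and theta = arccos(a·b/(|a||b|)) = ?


a·b = -14*0 + 8*16 = 0 + 128 = 128
|a| = sqrt(196+64) = 16.1245
|b| = sqrt(0+256) = 16.0000
cos(theta) = 128/(sqrt(260)*sqrt(256)) = 128/sqrt(66560) = 0.496139
theta = arccos(128/sqrt(66560)) = 60.2551 degrees

a·b = 128, theta = 60.2551 deg


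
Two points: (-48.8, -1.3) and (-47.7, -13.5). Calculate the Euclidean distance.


dx = -47.7 + 48.8 = 1.1
dy = -13.5 + 1.3 = -12.2
d = sqrt(1.21 + 148.84) = sqrt(150.05) = 12.2495

12.2495


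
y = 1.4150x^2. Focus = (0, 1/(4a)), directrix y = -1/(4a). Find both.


a = 1.4150
1/(4a) = 0.1767
Focus = (0, 0.1767)
Directrix: y = -0.1767

Focus = (0, 0.1767), Directrix: y = -0.1767


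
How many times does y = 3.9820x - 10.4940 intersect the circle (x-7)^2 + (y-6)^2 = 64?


Substitute y = 3.9820x - 10.4940: (x-7)^2 + (3.9820x- 10.4940-6)^2 = 64
Expand to Ax^2 + Bx + C = 0, where b-k = -16.494
A = 1+m^2 = 16.856324
B = 2(m(b-k) - h) = 2(3.9820*(-16.494) - 7) = -145.358216
C = h^2 + (b-k)^2 - r^2 = 49 + 272.052036 - 64 = 257.052036
disc = B^2-4AC = 21129.0110 - 17331.8096 = 3797.2014
disc > 0

2 intersection points


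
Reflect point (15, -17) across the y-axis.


Reflection rule for y-axis: (-x, y)
(15, -17) -> (-15, -17)

(-15, -17)


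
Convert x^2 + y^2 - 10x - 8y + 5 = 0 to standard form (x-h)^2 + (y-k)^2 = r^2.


h = -D/2 = 10/2 = 5
k = -E/2 = 8/2 = 4
r^2 = h^2 + k^2 - F = 25 + 16 - 5 = 36
r = 6

Center (5, 4), radius = 6


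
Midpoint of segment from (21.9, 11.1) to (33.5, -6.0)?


Mx = (21.9 + 33.5)/2 = 55.4/2 = 27.7000
My = (11.1 - 6.0)/2 = 5.1/2 = 2.5500

(27.7000, 2.5500)


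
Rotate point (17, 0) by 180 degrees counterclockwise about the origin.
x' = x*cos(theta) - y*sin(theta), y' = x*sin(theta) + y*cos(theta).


cos(180) = -1, sin(180) = 0
x' = 17*(-1) - 0*0 = -17
y' = 17*0 + 0*(-1) = 0

(-17, 0)


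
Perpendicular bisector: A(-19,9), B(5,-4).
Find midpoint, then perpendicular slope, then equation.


Midpoint = (-7, 2.5)
Slope of AB = dy/dx = -13/24 = -0.5417
Perp slope = -dx/dy = 24/13 = 1.8462
b = My - (perp slope)*Mx = 2.5 + (24*(-7))/(-13) = 2.5 + 12.9231 = 15.4231

y = 1.8462x + 15.4231


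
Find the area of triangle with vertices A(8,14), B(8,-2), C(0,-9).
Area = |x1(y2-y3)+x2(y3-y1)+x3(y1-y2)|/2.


8*(-2+ 9) = 56
8*(-9-14) = -184
0*(14+ 2) = 0
sum = -128
Area = |-128|/2 = 64.0000

64.0000 sq units


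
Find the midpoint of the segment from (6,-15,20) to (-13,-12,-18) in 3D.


Mx = (6- 13)/2 = -3.5000
My = (-15- 12)/2 = -13.5000
Mz = (20- 18)/2 = 1.0000

M = (-3.5000, -13.5000, 1.0000)


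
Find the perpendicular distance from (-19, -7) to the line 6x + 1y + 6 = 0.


|6*(-19) + 1*(-7) + 6| = |-115| = 115
sqrt(36 + 1) = sqrt(37) = 6.0828
d = 115/sqrt(37) = 18.9059

18.9059


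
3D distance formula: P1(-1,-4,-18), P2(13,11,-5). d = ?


dx=14, dy=15, dz=13
d = sqrt(196+225+169) = sqrt(590) = 24.2899

24.2899


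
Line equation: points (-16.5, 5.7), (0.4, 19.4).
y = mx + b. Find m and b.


m = (13.7)/(16.9) = 0.8107
b = y1 - m*x1 = 5.7 - (13.7*(-16.5))/(16.9) = 5.7 + 13.3757 = 19.0757

y = 0.8107x + 19.0757


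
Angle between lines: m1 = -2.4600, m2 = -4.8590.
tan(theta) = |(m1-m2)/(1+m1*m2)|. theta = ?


m1-m2 = 2.399
1+m1*m2 = 12.95314
tan(theta) = |2.399/12.95314| = 0.185206
theta = arctan(|2.399/12.95314|) = 10.4926 degrees (acute angle)

10.4926 degrees


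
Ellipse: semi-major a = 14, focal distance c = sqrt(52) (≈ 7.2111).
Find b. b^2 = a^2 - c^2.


b^2 = 14^2 - (sqrt(52))^2 = 196 - 52 = 144
b = sqrt(144) = 12

b = 12


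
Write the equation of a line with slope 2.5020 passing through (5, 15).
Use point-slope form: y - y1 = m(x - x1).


y - 15 = 2.5020(x - 5)
y = 2.5020x + 15 - 2.5020*5
y = 2.5020x + 2.4900

y = 2.5020x + 2.4900
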